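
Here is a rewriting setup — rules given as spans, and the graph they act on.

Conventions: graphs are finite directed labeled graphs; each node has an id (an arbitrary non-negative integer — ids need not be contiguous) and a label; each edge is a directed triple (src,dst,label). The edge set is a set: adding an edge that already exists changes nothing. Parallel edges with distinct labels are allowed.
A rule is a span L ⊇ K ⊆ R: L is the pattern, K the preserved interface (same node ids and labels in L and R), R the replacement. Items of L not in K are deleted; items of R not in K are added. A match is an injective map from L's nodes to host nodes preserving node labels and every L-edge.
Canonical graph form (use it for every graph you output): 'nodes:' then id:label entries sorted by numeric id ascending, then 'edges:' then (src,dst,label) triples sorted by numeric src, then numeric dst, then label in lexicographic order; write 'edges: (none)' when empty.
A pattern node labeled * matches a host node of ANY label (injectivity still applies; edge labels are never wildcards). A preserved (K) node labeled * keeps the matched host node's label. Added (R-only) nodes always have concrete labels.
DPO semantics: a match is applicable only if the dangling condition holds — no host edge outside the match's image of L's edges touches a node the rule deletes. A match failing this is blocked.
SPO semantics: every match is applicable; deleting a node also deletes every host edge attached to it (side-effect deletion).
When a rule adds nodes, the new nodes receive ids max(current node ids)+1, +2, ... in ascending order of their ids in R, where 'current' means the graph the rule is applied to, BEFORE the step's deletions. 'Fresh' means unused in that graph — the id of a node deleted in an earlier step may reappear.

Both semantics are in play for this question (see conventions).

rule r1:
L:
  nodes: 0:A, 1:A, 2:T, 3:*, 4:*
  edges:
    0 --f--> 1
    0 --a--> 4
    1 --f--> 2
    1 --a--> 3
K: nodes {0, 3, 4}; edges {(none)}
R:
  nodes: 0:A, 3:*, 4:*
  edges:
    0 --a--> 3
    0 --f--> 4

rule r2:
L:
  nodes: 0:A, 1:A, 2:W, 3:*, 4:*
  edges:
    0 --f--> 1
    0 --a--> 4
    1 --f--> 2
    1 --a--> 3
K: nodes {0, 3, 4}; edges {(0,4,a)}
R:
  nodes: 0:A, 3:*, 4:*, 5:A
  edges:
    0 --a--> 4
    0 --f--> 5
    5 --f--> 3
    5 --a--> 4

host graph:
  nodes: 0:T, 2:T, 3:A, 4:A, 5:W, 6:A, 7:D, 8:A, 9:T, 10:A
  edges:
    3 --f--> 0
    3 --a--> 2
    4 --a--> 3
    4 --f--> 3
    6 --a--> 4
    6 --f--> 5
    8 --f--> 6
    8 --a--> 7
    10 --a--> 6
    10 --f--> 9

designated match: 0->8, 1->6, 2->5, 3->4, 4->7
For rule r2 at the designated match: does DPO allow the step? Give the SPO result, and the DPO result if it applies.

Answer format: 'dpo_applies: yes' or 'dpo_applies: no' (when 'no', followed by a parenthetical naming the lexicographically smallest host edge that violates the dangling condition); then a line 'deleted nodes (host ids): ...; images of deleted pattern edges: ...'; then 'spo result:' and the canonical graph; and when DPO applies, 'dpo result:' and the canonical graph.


dpo_applies: no
(the rule deletes node 6, which keeps host edge (10,6,a) outside the match image — the dangling condition fails, DPO blocks; SPO proceeds and side-deletes such edges)
deleted nodes (host ids): 5, 6; images of deleted pattern edges: (6,4,a); (6,5,f); (8,6,f)
spo result:
nodes: 0:T, 2:T, 3:A, 4:A, 7:D, 8:A, 9:T, 10:A, 11:A
edges: (3,0,f); (3,2,a); (4,3,a); (4,3,f); (8,7,a); (8,11,f); (10,9,f); (11,4,f); (11,7,a)


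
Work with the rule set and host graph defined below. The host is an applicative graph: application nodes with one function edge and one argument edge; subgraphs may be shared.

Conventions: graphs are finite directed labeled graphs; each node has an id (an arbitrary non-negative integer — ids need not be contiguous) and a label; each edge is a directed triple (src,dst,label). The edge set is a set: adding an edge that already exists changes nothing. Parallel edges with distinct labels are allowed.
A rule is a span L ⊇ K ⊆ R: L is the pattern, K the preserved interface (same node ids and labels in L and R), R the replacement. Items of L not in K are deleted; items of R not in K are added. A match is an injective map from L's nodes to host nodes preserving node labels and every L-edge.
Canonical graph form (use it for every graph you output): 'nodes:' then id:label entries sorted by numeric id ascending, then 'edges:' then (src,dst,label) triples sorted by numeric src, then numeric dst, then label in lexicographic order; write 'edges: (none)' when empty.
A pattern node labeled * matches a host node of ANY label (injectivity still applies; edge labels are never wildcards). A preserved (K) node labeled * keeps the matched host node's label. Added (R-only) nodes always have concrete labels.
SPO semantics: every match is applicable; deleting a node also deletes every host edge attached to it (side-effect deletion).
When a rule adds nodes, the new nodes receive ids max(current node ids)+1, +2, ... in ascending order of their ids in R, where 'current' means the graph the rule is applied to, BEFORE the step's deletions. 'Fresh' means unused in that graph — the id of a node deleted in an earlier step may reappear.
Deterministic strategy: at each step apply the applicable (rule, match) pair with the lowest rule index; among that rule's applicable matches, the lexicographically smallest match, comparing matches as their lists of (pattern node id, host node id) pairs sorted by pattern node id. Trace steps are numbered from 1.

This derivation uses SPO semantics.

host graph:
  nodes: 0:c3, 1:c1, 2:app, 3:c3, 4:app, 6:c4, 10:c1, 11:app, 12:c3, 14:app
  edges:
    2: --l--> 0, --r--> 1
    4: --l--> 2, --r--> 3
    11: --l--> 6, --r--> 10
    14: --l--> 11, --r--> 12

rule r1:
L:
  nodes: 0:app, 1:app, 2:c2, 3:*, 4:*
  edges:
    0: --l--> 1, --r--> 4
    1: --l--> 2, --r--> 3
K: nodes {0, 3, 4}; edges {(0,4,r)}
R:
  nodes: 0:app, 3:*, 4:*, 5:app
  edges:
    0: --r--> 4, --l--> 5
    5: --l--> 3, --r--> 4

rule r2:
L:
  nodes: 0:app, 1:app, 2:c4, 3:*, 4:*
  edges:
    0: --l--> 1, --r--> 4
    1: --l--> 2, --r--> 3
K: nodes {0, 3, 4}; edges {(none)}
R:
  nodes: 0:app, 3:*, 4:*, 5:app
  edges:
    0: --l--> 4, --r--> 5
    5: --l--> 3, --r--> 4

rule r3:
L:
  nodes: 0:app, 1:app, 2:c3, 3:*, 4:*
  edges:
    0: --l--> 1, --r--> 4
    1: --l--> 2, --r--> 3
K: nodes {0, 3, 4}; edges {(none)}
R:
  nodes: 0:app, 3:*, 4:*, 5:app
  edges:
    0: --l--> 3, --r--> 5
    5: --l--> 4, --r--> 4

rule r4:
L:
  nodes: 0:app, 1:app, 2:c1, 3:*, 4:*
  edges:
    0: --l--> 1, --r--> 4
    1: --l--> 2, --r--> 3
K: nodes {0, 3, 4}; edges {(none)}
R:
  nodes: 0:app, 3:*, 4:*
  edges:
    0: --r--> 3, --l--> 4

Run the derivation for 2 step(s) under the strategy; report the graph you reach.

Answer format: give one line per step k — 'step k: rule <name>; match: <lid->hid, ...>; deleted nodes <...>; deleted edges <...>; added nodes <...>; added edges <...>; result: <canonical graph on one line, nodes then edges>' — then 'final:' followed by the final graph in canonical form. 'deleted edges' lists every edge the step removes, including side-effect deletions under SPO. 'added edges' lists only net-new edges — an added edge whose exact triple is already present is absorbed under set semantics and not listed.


step 1: rule r2; match: 0->14, 1->11, 2->6, 3->10, 4->12; deleted nodes 6, 11; deleted edges (11,6,l); (11,10,r); (14,11,l); (14,12,r); added nodes 15; added edges (14,12,l); (14,15,r); (15,10,l); (15,12,r); result: nodes: 0:c3, 1:c1, 2:app, 3:c3, 4:app, 10:c1, 12:c3, 14:app, 15:app edges: (2,0,l); (2,1,r); (4,2,l); (4,3,r); (14,12,l); (14,15,r); (15,10,l); (15,12,r)
step 2: rule r3; match: 0->4, 1->2, 2->0, 3->1, 4->3; deleted nodes 0, 2; deleted edges (2,0,l); (2,1,r); (4,2,l); (4,3,r); added nodes 16; added edges (4,1,l); (4,16,r); (16,3,l); (16,3,r); result: nodes: 1:c1, 3:c3, 4:app, 10:c1, 12:c3, 14:app, 15:app, 16:app edges: (4,1,l); (4,16,r); (14,12,l); (14,15,r); (15,10,l); (15,12,r); (16,3,l); (16,3,r)
final:
nodes: 1:c1, 3:c3, 4:app, 10:c1, 12:c3, 14:app, 15:app, 16:app
edges: (4,1,l); (4,16,r); (14,12,l); (14,15,r); (15,10,l); (15,12,r); (16,3,l); (16,3,r)


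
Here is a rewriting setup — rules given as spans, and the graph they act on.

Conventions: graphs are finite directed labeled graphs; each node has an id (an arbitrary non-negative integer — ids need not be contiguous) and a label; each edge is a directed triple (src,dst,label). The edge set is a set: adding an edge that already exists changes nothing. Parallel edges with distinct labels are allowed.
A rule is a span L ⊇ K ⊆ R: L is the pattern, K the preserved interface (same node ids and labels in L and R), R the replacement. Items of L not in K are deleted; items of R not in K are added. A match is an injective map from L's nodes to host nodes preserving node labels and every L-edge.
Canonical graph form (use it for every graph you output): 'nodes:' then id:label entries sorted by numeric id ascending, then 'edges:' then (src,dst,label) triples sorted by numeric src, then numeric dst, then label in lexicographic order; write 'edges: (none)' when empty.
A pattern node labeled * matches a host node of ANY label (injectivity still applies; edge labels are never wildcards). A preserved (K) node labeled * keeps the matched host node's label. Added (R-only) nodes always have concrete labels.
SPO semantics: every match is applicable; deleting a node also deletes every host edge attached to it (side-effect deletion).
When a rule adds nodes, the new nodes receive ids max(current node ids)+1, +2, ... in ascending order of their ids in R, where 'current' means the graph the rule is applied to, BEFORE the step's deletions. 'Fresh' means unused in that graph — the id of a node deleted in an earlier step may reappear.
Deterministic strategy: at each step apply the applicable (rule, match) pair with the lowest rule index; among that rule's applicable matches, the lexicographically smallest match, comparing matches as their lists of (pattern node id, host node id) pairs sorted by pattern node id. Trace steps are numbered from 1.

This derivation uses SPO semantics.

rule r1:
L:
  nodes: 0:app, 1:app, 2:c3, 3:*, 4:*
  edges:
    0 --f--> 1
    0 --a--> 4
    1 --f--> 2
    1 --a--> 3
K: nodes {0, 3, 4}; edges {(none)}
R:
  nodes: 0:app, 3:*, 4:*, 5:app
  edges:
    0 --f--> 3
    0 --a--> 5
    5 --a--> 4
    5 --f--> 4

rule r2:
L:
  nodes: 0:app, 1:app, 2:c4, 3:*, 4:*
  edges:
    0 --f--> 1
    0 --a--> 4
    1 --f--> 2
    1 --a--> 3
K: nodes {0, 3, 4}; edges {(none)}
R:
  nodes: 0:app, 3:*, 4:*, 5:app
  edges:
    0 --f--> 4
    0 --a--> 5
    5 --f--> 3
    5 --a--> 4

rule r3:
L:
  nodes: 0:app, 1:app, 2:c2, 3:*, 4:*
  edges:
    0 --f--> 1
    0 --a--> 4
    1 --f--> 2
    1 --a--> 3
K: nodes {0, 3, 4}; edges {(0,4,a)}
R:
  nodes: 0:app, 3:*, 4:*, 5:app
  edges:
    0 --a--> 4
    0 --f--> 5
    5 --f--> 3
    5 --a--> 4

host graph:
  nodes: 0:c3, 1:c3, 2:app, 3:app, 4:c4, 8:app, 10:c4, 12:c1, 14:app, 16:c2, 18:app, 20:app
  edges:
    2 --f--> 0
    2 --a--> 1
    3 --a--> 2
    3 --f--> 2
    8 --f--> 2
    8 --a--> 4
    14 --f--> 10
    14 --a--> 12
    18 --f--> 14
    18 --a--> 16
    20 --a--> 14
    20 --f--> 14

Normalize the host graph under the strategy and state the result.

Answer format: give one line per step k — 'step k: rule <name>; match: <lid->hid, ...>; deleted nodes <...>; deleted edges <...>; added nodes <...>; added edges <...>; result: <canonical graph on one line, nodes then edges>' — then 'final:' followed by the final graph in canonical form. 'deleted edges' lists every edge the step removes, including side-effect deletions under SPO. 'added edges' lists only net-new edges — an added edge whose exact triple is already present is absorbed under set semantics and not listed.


step 1: rule r1; match: 0->8, 1->2, 2->0, 3->1, 4->4; deleted nodes 0, 2; deleted edges (2,0,f); (2,1,a); (3,2,a); (3,2,f); (8,2,f); (8,4,a); added nodes 21; added edges (8,1,f); (8,21,a); (21,4,a); (21,4,f); result: nodes: 1:c3, 3:app, 4:c4, 8:app, 10:c4, 12:c1, 14:app, 16:c2, 18:app, 20:app, 21:app edges: (8,1,f); (8,21,a); (14,10,f); (14,12,a); (18,14,f); (18,16,a); (20,14,a); (20,14,f); (21,4,a); (21,4,f)
step 2: rule r2; match: 0->18, 1->14, 2->10, 3->12, 4->16; deleted nodes 10, 14; deleted edges (14,10,f); (14,12,a); (18,14,f); (18,16,a); (20,14,a); (20,14,f); added nodes 22; added edges (18,16,f); (18,22,a); (22,12,f); (22,16,a); result: nodes: 1:c3, 3:app, 4:c4, 8:app, 12:c1, 16:c2, 18:app, 20:app, 21:app, 22:app edges: (8,1,f); (8,21,a); (18,16,f); (18,22,a); (21,4,a); (21,4,f); (22,12,f); (22,16,a)
final:
nodes: 1:c3, 3:app, 4:c4, 8:app, 12:c1, 16:c2, 18:app, 20:app, 21:app, 22:app
edges: (8,1,f); (8,21,a); (18,16,f); (18,22,a); (21,4,a); (21,4,f); (22,12,f); (22,16,a)


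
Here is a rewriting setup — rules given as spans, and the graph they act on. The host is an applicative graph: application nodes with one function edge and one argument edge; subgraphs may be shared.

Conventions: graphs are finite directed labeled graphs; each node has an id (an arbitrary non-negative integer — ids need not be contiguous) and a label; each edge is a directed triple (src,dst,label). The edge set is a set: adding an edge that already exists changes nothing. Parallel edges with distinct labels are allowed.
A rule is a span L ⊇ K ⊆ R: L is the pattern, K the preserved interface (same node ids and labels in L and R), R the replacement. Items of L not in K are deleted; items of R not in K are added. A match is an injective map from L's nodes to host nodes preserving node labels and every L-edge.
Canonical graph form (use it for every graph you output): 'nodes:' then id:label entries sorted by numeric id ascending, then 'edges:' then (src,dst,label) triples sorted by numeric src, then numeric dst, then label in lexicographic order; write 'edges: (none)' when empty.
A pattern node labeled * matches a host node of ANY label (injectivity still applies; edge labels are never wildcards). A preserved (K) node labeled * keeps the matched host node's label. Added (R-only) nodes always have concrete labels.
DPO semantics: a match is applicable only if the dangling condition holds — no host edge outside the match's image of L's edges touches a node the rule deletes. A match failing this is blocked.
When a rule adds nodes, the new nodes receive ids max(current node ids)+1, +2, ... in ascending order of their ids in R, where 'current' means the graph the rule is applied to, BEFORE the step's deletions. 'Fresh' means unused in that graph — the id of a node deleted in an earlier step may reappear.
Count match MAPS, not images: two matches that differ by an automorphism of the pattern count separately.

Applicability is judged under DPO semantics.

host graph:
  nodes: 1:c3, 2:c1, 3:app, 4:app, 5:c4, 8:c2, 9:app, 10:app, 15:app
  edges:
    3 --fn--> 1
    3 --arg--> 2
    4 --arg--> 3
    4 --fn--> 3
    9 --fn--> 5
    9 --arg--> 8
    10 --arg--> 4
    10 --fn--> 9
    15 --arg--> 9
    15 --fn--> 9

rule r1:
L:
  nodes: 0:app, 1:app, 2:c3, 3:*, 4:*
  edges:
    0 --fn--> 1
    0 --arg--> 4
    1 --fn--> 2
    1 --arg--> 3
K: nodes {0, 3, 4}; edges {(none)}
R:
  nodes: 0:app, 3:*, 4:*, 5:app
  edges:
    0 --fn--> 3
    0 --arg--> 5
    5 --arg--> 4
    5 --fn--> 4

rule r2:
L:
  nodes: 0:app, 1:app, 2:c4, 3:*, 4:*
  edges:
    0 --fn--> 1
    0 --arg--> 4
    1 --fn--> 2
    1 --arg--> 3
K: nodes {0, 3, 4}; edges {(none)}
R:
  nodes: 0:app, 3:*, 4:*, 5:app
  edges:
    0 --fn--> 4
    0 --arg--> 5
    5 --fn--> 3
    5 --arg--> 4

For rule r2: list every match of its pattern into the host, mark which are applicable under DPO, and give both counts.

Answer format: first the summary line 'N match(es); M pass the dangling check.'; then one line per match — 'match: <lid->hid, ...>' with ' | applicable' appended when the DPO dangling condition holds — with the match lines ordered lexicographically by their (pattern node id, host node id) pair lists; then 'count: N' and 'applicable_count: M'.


1 match(es); 0 pass the dangling check.
match: 0->10, 1->9, 2->5, 3->8, 4->4
count: 1
applicable_count: 0


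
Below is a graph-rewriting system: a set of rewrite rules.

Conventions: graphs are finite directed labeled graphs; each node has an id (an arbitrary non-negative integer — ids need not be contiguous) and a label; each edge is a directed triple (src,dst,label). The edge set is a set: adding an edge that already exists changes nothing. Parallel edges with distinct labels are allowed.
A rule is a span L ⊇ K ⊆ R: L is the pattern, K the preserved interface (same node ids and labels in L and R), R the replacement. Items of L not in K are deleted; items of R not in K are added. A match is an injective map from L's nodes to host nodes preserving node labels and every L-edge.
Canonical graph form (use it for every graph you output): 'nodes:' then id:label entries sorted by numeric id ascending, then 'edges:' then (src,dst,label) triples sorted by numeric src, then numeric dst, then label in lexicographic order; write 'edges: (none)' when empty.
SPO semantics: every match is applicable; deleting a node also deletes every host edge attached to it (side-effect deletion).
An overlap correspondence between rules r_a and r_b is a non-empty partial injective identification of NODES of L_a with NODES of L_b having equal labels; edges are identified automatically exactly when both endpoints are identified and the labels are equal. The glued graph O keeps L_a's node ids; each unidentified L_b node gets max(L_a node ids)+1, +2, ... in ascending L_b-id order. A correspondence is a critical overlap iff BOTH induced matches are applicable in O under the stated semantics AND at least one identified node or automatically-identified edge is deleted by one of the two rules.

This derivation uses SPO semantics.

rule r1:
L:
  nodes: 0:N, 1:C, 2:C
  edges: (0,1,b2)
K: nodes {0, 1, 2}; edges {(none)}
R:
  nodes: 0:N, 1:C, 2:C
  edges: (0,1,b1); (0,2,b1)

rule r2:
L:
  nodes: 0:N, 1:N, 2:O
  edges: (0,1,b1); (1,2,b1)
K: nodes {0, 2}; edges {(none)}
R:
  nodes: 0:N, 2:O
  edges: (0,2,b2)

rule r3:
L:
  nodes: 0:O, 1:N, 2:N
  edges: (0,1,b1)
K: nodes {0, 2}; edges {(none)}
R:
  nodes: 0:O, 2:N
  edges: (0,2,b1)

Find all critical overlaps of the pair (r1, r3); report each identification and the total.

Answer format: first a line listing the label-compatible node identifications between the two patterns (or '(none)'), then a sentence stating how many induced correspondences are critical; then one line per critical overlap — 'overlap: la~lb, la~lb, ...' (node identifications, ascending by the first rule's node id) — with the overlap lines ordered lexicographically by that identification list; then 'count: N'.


label-compatible node identifications between L(r1) and L(r3): 0~1, 0~2
1 of the induced correspondences is a critical overlap of r1 and r3.
overlap: 0~1
count: 1


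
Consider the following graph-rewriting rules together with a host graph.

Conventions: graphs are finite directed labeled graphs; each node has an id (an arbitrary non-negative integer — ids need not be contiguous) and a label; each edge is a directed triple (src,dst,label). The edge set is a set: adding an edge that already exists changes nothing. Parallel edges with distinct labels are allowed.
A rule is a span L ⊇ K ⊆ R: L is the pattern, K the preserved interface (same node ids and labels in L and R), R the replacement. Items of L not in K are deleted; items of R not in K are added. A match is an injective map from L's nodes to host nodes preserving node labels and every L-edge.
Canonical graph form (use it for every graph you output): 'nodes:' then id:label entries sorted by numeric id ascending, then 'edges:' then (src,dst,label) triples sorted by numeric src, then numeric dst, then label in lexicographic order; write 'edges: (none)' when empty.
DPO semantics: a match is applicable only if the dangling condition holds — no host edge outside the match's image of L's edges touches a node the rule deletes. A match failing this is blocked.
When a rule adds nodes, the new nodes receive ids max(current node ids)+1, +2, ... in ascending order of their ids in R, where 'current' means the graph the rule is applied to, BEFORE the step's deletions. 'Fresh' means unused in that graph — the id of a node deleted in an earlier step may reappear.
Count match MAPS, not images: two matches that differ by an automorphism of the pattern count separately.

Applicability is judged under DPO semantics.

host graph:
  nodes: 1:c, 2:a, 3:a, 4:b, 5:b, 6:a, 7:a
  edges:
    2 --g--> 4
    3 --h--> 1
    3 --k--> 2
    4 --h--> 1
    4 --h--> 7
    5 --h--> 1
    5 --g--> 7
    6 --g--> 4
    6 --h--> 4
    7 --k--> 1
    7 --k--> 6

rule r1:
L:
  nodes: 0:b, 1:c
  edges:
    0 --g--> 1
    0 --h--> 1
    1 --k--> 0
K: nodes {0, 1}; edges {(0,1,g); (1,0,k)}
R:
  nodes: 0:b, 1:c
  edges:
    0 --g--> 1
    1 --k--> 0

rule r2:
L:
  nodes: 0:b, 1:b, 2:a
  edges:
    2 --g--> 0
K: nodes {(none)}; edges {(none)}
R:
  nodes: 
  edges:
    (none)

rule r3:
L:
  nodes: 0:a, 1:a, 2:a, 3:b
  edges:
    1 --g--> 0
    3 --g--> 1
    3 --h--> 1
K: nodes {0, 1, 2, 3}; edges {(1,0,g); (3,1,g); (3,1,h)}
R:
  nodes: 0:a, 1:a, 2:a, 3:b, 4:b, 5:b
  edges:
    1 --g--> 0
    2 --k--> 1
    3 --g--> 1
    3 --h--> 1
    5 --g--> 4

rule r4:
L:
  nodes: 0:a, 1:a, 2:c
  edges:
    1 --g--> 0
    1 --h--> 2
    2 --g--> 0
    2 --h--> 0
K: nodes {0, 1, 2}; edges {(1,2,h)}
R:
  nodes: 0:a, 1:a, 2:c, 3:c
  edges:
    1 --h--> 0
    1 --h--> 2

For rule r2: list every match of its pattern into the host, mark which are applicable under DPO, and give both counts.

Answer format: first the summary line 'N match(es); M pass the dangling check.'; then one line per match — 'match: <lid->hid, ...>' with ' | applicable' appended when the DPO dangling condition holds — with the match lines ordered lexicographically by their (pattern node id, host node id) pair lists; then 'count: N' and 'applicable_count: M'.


2 match(es); 0 pass the dangling check.
match: 0->4, 1->5, 2->2
match: 0->4, 1->5, 2->6
count: 2
applicable_count: 0


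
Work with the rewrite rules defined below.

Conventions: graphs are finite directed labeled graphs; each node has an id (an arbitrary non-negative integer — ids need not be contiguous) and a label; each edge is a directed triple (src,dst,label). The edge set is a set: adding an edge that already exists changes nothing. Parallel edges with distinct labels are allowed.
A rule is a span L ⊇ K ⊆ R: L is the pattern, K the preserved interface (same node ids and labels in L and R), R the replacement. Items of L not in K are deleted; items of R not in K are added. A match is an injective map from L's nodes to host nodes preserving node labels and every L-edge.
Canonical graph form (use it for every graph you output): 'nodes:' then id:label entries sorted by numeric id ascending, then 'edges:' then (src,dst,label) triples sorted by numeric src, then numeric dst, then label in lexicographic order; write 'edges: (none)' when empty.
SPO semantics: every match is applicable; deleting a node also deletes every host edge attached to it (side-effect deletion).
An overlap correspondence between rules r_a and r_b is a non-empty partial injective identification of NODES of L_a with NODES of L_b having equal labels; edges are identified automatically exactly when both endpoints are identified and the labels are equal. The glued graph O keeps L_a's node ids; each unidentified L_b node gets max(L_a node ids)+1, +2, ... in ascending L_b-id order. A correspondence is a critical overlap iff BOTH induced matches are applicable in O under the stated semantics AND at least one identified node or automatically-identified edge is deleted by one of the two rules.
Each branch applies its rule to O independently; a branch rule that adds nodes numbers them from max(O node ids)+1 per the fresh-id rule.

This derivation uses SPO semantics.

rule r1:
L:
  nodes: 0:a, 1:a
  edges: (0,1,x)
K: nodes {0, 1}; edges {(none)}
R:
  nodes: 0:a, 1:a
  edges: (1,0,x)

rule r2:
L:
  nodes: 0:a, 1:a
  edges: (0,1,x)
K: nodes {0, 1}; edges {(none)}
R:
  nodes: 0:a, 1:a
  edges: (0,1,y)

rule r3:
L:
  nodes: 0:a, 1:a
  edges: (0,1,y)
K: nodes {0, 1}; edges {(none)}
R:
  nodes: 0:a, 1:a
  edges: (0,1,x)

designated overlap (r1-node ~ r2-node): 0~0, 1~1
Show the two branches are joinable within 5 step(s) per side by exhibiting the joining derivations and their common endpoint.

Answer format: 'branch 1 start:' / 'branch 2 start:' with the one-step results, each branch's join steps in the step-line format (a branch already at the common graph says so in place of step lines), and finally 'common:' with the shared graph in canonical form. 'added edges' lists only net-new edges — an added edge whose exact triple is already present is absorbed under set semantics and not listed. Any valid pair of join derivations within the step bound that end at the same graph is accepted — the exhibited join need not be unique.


branch 1 start:
nodes: 0:a, 1:a
edges: (1,0,x)
branch 2 start:
nodes: 0:a, 1:a
edges: (0,1,y)
branch 1 step 1: rule r1; match: 0->1, 1->0; deleted nodes (none); deleted edges (1,0,x); added nodes (none); added edges (0,1,x); result: nodes: 0:a, 1:a edges: (0,1,x)
branch 2 step 1: rule r3; match: 0->0, 1->1; deleted nodes (none); deleted edges (0,1,y); added nodes (none); added edges (0,1,x); result: nodes: 0:a, 1:a edges: (0,1,x)
common:
nodes: 0:a, 1:a
edges: (0,1,x)


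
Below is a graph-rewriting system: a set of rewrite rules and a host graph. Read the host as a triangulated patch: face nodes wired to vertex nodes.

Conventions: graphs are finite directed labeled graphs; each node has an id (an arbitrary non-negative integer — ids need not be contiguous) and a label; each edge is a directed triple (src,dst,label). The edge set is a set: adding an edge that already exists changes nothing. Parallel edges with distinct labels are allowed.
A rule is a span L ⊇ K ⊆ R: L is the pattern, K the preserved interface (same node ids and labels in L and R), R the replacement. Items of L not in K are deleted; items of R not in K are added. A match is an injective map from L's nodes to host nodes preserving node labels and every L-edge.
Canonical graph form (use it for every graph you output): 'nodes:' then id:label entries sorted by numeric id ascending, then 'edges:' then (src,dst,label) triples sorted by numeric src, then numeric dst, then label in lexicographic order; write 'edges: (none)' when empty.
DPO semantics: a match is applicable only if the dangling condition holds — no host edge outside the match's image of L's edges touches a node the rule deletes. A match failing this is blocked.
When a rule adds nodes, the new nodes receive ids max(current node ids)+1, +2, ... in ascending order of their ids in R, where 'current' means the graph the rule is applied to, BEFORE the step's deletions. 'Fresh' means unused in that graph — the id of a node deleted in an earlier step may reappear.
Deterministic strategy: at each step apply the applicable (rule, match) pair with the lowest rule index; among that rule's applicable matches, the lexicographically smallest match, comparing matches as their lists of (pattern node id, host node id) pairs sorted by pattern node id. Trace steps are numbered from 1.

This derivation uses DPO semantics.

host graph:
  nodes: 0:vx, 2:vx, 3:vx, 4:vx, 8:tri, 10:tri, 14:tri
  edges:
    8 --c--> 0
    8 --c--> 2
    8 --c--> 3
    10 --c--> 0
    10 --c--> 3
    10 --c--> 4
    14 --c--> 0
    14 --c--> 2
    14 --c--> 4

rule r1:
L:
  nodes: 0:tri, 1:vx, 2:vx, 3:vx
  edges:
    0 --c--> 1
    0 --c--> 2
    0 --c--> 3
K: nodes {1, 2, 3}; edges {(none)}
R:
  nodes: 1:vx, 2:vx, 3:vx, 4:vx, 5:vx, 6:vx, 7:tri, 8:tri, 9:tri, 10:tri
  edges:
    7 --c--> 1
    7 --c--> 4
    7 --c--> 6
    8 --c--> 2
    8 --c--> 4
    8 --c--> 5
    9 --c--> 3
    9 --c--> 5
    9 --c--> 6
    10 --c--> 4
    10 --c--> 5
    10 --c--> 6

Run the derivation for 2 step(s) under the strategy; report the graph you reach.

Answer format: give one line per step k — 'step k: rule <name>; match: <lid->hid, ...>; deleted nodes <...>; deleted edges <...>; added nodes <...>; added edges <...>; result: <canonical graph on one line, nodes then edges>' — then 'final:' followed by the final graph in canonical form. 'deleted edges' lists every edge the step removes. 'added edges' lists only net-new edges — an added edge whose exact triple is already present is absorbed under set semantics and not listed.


step 1: rule r1; match: 0->8, 1->0, 2->2, 3->3; deleted nodes 8; deleted edges (8,0,c); (8,2,c); (8,3,c); added nodes 15, 16, 17, 18, 19, 20, 21; added edges (18,0,c); (18,15,c); (18,17,c); (19,2,c); (19,15,c); (19,16,c); (20,3,c); (20,16,c); (20,17,c); (21,15,c); (21,16,c); (21,17,c); result: nodes: 0:vx, 2:vx, 3:vx, 4:vx, 10:tri, 14:tri, 15:vx, 16:vx, 17:vx, 18:tri, 19:tri, 20:tri, 21:tri edges: (10,0,c); (10,3,c); (10,4,c); (14,0,c); (14,2,c); (14,4,c); (18,0,c); (18,15,c); (18,17,c); (19,2,c); (19,15,c); (19,16,c); (20,3,c); (20,16,c); (20,17,c); (21,15,c); (21,16,c); (21,17,c)
step 2: rule r1; match: 0->10, 1->0, 2->3, 3->4; deleted nodes 10; deleted edges (10,0,c); (10,3,c); (10,4,c); added nodes 22, 23, 24, 25, 26, 27, 28; added edges (25,0,c); (25,22,c); (25,24,c); (26,3,c); (26,22,c); (26,23,c); (27,4,c); (27,23,c); (27,24,c); (28,22,c); (28,23,c); (28,24,c); result: nodes: 0:vx, 2:vx, 3:vx, 4:vx, 14:tri, 15:vx, 16:vx, 17:vx, 18:tri, 19:tri, 20:tri, 21:tri, 22:vx, 23:vx, 24:vx, 25:tri, 26:tri, 27:tri, 28:tri edges: (14,0,c); (14,2,c); (14,4,c); (18,0,c); (18,15,c); (18,17,c); (19,2,c); (19,15,c); (19,16,c); (20,3,c); (20,16,c); (20,17,c); (21,15,c); (21,16,c); (21,17,c); (25,0,c); (25,22,c); (25,24,c); (26,3,c); (26,22,c); (26,23,c); (27,4,c); (27,23,c); (27,24,c); (28,22,c); (28,23,c); (28,24,c)
final:
nodes: 0:vx, 2:vx, 3:vx, 4:vx, 14:tri, 15:vx, 16:vx, 17:vx, 18:tri, 19:tri, 20:tri, 21:tri, 22:vx, 23:vx, 24:vx, 25:tri, 26:tri, 27:tri, 28:tri
edges: (14,0,c); (14,2,c); (14,4,c); (18,0,c); (18,15,c); (18,17,c); (19,2,c); (19,15,c); (19,16,c); (20,3,c); (20,16,c); (20,17,c); (21,15,c); (21,16,c); (21,17,c); (25,0,c); (25,22,c); (25,24,c); (26,3,c); (26,22,c); (26,23,c); (27,4,c); (27,23,c); (27,24,c); (28,22,c); (28,23,c); (28,24,c)


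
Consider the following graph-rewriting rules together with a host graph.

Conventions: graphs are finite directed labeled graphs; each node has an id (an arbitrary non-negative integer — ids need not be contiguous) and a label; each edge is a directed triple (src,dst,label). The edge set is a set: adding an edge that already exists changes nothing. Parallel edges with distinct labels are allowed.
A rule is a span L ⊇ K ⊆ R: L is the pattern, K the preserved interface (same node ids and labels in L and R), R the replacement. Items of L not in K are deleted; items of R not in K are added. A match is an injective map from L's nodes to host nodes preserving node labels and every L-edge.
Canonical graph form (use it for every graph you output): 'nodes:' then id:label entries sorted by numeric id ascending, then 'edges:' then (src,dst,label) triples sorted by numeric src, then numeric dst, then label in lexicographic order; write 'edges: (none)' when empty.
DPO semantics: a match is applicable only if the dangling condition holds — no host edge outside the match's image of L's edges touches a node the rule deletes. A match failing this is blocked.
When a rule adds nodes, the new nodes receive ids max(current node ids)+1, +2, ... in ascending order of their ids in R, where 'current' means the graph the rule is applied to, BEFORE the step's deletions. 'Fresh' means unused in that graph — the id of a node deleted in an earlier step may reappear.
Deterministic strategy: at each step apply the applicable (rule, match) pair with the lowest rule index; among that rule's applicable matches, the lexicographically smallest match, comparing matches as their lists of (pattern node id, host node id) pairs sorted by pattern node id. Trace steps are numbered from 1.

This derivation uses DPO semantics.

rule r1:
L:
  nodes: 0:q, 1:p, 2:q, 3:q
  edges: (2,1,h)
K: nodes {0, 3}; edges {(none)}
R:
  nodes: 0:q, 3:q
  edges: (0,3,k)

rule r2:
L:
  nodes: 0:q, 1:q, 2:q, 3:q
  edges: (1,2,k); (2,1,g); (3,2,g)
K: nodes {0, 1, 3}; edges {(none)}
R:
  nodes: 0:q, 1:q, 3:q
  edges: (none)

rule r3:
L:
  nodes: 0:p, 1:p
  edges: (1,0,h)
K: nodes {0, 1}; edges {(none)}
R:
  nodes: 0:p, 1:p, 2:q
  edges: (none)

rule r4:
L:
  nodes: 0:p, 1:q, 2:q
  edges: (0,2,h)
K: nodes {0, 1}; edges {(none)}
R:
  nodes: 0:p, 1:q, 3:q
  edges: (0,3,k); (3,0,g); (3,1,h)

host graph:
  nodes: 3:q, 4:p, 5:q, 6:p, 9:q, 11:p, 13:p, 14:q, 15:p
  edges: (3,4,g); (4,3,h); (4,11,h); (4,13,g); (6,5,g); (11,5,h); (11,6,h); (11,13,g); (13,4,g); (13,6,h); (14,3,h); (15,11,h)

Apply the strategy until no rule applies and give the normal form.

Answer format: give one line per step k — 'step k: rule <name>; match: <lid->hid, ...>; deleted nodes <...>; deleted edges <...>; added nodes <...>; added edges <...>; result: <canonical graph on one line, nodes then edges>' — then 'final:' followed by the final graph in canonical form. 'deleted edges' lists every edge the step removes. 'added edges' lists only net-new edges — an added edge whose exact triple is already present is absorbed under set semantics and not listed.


step 1: rule r3; match: 0->6, 1->11; deleted nodes (none); deleted edges (11,6,h); added nodes 16; added edges (none); result: nodes: 3:q, 4:p, 5:q, 6:p, 9:q, 11:p, 13:p, 14:q, 15:p, 16:q edges: (3,4,g); (4,3,h); (4,11,h); (4,13,g); (6,5,g); (11,5,h); (11,13,g); (13,4,g); (13,6,h); (14,3,h); (15,11,h)
step 2: rule r3; match: 0->6, 1->13; deleted nodes (none); deleted edges (13,6,h); added nodes 17; added edges (none); result: nodes: 3:q, 4:p, 5:q, 6:p, 9:q, 11:p, 13:p, 14:q, 15:p, 16:q, 17:q edges: (3,4,g); (4,3,h); (4,11,h); (4,13,g); (6,5,g); (11,5,h); (11,13,g); (13,4,g); (14,3,h); (15,11,h)
step 3: rule r3; match: 0->11, 1->4; deleted nodes (none); deleted edges (4,11,h); added nodes 18; added edges (none); result: nodes: 3:q, 4:p, 5:q, 6:p, 9:q, 11:p, 13:p, 14:q, 15:p, 16:q, 17:q, 18:q edges: (3,4,g); (4,3,h); (4,13,g); (6,5,g); (11,5,h); (11,13,g); (13,4,g); (14,3,h); (15,11,h)
step 4: rule r3; match: 0->11, 1->15; deleted nodes (none); deleted edges (15,11,h); added nodes 19; added edges (none); result: nodes: 3:q, 4:p, 5:q, 6:p, 9:q, 11:p, 13:p, 14:q, 15:p, 16:q, 17:q, 18:q, 19:q edges: (3,4,g); (4,3,h); (4,13,g); (6,5,g); (11,5,h); (11,13,g); (13,4,g); (14,3,h)
final:
nodes: 3:q, 4:p, 5:q, 6:p, 9:q, 11:p, 13:p, 14:q, 15:p, 16:q, 17:q, 18:q, 19:q
edges: (3,4,g); (4,3,h); (4,13,g); (6,5,g); (11,5,h); (11,13,g); (13,4,g); (14,3,h)


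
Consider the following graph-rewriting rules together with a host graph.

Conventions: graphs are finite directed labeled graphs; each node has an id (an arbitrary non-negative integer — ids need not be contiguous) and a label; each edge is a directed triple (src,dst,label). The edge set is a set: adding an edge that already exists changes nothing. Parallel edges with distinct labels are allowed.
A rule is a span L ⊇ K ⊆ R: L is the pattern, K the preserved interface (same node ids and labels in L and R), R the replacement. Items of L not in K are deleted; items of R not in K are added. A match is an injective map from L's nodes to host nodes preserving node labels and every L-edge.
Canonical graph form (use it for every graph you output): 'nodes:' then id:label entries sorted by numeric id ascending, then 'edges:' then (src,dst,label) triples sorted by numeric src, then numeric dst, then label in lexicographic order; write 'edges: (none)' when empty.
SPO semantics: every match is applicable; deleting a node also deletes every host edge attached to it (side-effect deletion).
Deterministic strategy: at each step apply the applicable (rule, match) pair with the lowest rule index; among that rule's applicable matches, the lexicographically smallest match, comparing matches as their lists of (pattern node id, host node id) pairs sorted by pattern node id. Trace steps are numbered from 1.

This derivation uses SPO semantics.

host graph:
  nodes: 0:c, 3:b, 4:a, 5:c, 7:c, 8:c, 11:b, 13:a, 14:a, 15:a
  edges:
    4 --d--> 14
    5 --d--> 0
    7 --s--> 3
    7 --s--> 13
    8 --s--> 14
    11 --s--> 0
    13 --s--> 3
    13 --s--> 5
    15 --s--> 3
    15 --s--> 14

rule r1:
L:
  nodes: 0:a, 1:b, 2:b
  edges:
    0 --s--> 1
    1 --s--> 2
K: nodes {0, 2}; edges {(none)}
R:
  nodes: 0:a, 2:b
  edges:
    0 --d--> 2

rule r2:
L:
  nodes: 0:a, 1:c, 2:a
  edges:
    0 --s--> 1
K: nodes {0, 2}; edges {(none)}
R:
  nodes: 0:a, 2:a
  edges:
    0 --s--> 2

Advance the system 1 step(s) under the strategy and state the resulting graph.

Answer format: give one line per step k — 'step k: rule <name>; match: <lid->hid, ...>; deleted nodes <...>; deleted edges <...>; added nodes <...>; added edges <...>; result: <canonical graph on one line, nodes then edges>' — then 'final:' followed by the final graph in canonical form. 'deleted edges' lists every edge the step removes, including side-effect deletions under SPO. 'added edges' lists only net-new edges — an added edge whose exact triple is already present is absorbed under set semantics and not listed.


step 1: rule r2; match: 0->13, 1->5, 2->4; deleted nodes 5; deleted edges (5,0,d); (13,5,s); added nodes (none); added edges (13,4,s); result: nodes: 0:c, 3:b, 4:a, 7:c, 8:c, 11:b, 13:a, 14:a, 15:a edges: (4,14,d); (7,3,s); (7,13,s); (8,14,s); (11,0,s); (13,3,s); (13,4,s); (15,3,s); (15,14,s)
final:
nodes: 0:c, 3:b, 4:a, 7:c, 8:c, 11:b, 13:a, 14:a, 15:a
edges: (4,14,d); (7,3,s); (7,13,s); (8,14,s); (11,0,s); (13,3,s); (13,4,s); (15,3,s); (15,14,s)


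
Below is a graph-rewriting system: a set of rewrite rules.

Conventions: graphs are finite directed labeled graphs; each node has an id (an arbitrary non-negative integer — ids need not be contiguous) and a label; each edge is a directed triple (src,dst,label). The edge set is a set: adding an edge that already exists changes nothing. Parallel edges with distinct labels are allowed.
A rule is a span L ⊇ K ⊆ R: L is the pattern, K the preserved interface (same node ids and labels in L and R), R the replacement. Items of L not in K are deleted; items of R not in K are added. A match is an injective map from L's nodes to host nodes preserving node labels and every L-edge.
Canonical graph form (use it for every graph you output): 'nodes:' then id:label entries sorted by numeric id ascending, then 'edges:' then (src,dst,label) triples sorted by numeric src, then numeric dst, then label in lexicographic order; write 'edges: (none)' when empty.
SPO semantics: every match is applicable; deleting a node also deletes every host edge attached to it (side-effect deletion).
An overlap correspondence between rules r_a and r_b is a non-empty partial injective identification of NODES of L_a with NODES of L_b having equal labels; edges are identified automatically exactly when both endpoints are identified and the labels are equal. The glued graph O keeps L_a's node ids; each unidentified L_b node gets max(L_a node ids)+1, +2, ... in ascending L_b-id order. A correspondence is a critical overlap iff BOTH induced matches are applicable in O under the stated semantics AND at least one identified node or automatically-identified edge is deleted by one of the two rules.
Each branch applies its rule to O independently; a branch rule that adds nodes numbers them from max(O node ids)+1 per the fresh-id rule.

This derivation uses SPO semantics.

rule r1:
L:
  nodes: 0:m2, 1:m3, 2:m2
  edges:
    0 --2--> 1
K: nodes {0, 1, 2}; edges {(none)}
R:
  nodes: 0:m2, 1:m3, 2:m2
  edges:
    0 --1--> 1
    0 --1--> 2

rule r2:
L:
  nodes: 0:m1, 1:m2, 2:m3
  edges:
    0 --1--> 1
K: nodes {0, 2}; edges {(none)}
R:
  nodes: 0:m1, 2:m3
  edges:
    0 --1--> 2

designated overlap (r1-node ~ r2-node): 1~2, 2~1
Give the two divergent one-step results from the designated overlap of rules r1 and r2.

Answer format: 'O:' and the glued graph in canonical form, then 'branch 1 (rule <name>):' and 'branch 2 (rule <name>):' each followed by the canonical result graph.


O:
nodes: 0:m2, 1:m3, 2:m2, 3:m1
edges: (0,1,2); (3,2,1)
branch 1 (rule r1):
nodes: 0:m2, 1:m3, 2:m2, 3:m1
edges: (0,1,1); (0,2,1); (3,2,1)
branch 2 (rule r2):
nodes: 0:m2, 1:m3, 3:m1
edges: (0,1,2); (3,1,1)
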